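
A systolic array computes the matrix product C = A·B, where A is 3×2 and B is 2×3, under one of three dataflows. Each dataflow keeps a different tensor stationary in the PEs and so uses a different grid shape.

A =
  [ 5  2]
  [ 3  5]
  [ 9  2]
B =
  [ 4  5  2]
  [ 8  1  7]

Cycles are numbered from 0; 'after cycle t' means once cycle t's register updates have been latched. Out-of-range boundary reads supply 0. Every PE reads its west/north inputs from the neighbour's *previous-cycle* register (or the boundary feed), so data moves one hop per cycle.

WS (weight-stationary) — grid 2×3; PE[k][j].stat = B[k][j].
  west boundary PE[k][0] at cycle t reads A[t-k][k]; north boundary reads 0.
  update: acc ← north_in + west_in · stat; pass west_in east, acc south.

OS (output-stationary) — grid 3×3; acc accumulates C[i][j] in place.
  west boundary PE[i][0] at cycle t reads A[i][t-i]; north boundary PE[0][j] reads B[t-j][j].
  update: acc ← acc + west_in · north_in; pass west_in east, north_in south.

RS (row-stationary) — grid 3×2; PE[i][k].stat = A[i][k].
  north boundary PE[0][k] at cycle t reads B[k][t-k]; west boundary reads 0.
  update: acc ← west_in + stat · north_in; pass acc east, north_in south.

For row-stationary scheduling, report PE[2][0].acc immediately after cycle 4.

PE[2][0].acc = 18

RS on a 3×2 grid — tracing PE[2][0] and its feeders:
  cycle 0: PE[1][0] → acc 0, east 0, south 0
  cycle 0: PE[2][0] → acc 0, east 0, south 0
  cycle 1: PE[1][0] → acc 12, east 12, south 4
  cycle 1: PE[2][0] → acc 0, east 0, south 0
  cycle 2: PE[1][0] → acc 15, east 15, south 5
  cycle 2: PE[2][0] → acc 36, east 36, south 4
  cycle 3: PE[1][0] → acc 6, east 6, south 2
  cycle 3: PE[2][0] → acc 45, east 45, south 5
  cycle 4: PE[1][0] → acc 0, east 0, south 0
  cycle 4: PE[2][0] → acc 18, east 18, south 2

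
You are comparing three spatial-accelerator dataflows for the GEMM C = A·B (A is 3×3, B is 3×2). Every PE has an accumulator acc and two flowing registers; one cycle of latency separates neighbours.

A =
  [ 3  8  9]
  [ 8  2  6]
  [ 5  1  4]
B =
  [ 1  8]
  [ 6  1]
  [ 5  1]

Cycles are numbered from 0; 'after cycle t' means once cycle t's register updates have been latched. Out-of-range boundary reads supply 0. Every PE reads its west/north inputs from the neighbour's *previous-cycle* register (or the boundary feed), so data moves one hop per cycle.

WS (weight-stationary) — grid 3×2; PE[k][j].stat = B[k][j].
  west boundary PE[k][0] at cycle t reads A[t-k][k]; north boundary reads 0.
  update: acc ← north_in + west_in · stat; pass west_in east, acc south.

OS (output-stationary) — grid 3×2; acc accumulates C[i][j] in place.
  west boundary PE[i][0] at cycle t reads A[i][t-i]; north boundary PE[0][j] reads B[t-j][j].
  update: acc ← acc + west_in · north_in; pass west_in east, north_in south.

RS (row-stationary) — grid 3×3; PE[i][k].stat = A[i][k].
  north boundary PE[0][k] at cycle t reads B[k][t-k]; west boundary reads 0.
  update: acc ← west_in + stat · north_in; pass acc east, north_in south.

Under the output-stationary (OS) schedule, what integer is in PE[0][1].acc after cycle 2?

PE[0][1].acc = 32

Tracing OS — 3×2 array, target PE[0][1]:
  cycle 0: PE[0][0] → acc 3, east 3, south 1
  cycle 0: PE[0][1] → acc 0, east 0, south 0
  cycle 1: PE[0][0] → acc 51, east 8, south 6
  cycle 1: PE[0][1] → acc 24, east 3, south 8
  cycle 2: PE[0][0] → acc 96, east 9, south 5
  cycle 2: PE[0][1] → acc 32, east 8, south 1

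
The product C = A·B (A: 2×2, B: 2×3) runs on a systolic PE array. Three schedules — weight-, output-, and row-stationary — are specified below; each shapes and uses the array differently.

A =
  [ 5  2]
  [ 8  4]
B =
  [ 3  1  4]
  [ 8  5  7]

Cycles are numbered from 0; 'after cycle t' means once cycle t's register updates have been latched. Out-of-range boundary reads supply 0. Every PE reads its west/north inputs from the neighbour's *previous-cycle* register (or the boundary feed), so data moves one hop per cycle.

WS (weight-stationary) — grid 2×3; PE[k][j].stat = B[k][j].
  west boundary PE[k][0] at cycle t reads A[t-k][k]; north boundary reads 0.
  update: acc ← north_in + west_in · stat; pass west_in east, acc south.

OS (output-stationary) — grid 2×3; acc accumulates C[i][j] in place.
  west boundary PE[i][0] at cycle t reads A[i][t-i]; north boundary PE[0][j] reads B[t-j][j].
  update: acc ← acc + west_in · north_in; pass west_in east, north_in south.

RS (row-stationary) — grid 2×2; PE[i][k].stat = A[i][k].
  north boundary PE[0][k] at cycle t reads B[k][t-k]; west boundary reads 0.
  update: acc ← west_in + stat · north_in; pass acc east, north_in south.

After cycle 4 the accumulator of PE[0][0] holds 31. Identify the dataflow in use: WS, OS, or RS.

dataflow = OS

Under WS (2×3), PE[0][0]:
  c0 r0c0: 15 / 5 / 15
  c1 r0c0: 24 / 8 / 24
  c2 r0c0: 0 / 0 / 0
  c3 r0c0: 0 / 0 / 0
  c4 r0c0: 0 / 0 / 0
Under OS (2×3), PE[0][0]:
  c0 r0c0: 15 / 5 / 3
  c1 r0c0: 31 / 2 / 8
  c2 r0c0: 31 / 0 / 0
  c3 r0c0: 31 / 0 / 0
  c4 r0c0: 31 / 0 / 0
Under RS (2×2), PE[0][0]:
  c0 r0c0: 15 / 15 / 3
  c1 r0c0: 5 / 5 / 1
  c2 r0c0: 20 / 20 / 4
  c3 r0c0: 0 / 0 / 0
  c4 r0c0: 0 / 0 / 0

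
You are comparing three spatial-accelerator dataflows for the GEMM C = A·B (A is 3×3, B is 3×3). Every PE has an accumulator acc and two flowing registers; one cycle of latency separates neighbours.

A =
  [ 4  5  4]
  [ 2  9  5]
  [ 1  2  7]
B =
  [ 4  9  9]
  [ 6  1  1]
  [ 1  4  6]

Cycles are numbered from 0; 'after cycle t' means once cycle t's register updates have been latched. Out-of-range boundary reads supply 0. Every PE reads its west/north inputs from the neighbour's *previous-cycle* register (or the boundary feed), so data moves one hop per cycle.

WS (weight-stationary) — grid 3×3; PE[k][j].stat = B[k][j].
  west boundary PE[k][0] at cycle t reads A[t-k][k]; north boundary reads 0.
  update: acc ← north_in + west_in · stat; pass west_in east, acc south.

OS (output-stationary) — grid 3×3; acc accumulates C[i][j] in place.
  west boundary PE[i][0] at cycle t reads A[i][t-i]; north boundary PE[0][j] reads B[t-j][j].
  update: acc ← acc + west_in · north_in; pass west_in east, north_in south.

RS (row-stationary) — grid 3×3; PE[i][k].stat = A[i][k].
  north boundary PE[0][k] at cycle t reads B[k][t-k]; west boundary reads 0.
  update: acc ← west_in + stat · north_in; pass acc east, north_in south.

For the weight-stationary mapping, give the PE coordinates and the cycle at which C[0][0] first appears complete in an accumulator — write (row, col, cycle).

Under WS, C[0][0] lands at PE[2][0]:
  t=0 PE[2][0]: acc=0 h=0 v=0
  t=1 PE[2][0]: acc=0 h=0 v=0
  t=2 PE[2][0]: acc=50 h=4 v=50

(row, col, cycle) = (2, 0, 2)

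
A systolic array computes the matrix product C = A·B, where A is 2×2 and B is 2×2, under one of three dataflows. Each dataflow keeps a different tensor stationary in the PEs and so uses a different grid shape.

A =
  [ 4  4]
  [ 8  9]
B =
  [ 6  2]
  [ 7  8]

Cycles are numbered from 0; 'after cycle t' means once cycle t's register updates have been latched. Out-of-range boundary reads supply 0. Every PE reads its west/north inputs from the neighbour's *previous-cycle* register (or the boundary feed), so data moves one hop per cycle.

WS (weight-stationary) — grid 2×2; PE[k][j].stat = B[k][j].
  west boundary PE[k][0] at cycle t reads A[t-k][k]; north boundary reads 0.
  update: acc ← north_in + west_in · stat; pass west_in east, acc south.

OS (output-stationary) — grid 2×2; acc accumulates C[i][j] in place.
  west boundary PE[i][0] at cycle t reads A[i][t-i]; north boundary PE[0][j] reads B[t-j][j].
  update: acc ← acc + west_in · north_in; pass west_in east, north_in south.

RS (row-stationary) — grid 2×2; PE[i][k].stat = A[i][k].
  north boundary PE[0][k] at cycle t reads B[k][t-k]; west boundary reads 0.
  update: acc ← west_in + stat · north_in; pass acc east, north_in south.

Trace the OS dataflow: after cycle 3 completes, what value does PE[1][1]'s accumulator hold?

PE[1][1].acc = 88

OS 2×2: PE[1][1] cycle-by-cycle (with neighbour feeds):
  cycle 0: PE[0][1] → acc 0, east 0, south 0
  cycle 0: PE[1][0] → acc 0, east 0, south 0
  cycle 0: PE[1][1] → acc 0, east 0, south 0
  cycle 1: PE[0][1] → acc 8, east 4, south 2
  cycle 1: PE[1][0] → acc 48, east 8, south 6
  cycle 1: PE[1][1] → acc 0, east 0, south 0
  cycle 2: PE[0][1] → acc 40, east 4, south 8
  cycle 2: PE[1][0] → acc 111, east 9, south 7
  cycle 2: PE[1][1] → acc 16, east 8, south 2
  cycle 3: PE[0][1] → acc 40, east 0, south 0
  cycle 3: PE[1][0] → acc 111, east 0, south 0
  cycle 3: PE[1][1] → acc 88, east 9, south 8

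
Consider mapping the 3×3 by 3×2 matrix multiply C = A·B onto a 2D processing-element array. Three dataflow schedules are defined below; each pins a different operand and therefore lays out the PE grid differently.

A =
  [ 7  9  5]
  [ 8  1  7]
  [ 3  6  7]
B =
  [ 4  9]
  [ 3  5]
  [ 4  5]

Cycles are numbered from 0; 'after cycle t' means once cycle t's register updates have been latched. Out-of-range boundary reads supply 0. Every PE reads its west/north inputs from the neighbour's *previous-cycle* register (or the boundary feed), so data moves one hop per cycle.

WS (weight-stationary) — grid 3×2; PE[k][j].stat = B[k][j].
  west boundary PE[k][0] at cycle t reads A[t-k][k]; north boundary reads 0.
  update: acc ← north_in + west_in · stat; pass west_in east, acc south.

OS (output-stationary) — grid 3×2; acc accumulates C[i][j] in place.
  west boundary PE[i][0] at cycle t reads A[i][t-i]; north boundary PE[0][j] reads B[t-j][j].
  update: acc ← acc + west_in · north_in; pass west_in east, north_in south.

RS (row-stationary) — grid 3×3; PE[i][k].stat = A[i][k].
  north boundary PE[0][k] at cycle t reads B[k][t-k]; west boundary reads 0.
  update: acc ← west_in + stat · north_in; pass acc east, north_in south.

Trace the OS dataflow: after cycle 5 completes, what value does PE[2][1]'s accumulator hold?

PE[2][1].acc = 92

OS (3×2). Following PE[2][1] plus its west/north inputs:
  after 0 — PE[1][1] acc=0, pass-E 0, pass-S 0
  after 0 — PE[2][0] acc=0, pass-E 0, pass-S 0
  after 0 — PE[2][1] acc=0, pass-E 0, pass-S 0
  after 1 — PE[1][1] acc=0, pass-E 0, pass-S 0
  after 1 — PE[2][0] acc=0, pass-E 0, pass-S 0
  after 1 — PE[2][1] acc=0, pass-E 0, pass-S 0
  after 2 — PE[1][1] acc=72, pass-E 8, pass-S 9
  after 2 — PE[2][0] acc=12, pass-E 3, pass-S 4
  after 2 — PE[2][1] acc=0, pass-E 0, pass-S 0
  after 3 — PE[1][1] acc=77, pass-E 1, pass-S 5
  after 3 — PE[2][0] acc=30, pass-E 6, pass-S 3
  after 3 — PE[2][1] acc=27, pass-E 3, pass-S 9
  after 4 — PE[1][1] acc=112, pass-E 7, pass-S 5
  after 4 — PE[2][0] acc=58, pass-E 7, pass-S 4
  after 4 — PE[2][1] acc=57, pass-E 6, pass-S 5
  after 5 — PE[1][1] acc=112, pass-E 0, pass-S 0
  after 5 — PE[2][0] acc=58, pass-E 0, pass-S 0
  after 5 — PE[2][1] acc=92, pass-E 7, pass-S 5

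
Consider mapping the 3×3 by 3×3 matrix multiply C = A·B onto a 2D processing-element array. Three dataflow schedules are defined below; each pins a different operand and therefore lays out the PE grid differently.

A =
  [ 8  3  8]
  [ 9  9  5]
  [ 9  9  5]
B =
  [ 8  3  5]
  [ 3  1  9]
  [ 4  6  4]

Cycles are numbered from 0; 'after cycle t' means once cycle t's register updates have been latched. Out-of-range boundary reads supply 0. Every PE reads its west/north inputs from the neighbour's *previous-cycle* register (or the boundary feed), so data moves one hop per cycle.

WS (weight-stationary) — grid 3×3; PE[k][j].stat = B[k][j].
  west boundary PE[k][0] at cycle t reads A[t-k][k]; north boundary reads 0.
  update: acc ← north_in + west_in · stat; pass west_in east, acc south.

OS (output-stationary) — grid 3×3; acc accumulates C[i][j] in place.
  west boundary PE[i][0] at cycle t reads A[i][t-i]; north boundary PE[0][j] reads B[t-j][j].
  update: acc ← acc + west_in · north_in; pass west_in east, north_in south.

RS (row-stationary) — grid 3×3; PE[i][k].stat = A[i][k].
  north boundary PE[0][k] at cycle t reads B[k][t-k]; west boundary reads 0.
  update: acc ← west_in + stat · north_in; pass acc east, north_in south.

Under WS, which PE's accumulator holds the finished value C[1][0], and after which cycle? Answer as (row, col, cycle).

WS — PE[2][0] is where C[1][0] collects:
  c0 r2c0: 0 / 0 / 0
  c1 r2c0: 0 / 0 / 0
  c2 r2c0: 105 / 8 / 105
  c3 r2c0: 119 / 5 / 119

(row, col, cycle) = (2, 0, 3)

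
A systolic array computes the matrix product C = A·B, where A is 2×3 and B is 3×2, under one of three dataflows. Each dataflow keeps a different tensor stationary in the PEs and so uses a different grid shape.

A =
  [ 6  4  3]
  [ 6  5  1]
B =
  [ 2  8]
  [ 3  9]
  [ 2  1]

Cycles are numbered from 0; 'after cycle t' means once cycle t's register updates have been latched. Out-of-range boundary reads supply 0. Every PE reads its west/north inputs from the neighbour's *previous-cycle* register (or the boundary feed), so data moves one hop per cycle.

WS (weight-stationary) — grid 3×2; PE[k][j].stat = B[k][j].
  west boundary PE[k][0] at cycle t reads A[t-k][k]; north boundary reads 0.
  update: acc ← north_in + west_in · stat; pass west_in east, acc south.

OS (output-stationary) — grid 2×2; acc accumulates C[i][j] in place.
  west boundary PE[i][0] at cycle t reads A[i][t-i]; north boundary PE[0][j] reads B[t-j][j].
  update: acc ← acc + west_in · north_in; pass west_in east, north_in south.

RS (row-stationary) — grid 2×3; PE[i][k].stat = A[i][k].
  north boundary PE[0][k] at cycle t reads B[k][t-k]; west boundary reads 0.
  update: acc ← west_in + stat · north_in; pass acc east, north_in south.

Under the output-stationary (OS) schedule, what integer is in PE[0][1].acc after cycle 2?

PE[0][1].acc = 84

OS on a 2×2 grid — tracing PE[0][1] and its feeders:
  c0 r0c0: 12 / 6 / 2
  c0 r0c1: 0 / 0 / 0
  c1 r0c0: 24 / 4 / 3
  c1 r0c1: 48 / 6 / 8
  c2 r0c0: 30 / 3 / 2
  c2 r0c1: 84 / 4 / 9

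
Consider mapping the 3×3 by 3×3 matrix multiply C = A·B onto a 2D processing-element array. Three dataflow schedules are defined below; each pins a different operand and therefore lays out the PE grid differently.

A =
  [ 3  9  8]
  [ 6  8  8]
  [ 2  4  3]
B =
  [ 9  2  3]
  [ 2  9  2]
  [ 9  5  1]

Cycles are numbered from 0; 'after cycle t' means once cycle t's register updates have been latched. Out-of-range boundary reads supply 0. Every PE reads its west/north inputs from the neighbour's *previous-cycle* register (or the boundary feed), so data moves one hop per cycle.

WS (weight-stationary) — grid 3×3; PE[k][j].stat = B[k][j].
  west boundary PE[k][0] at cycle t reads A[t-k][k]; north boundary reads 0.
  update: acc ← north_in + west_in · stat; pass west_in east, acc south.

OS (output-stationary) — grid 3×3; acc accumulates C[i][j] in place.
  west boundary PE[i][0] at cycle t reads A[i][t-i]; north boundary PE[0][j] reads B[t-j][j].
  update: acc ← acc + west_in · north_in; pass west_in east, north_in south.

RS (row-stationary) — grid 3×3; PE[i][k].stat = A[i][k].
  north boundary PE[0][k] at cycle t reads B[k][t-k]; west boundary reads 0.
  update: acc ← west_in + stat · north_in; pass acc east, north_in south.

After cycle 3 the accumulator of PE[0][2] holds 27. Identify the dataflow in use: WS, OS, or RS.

dataflow = OS

WS [3×3] PE[0][2] across cycles:
  t=0 PE[0][2]: acc=0 h=0 v=0
  t=1 PE[0][2]: acc=0 h=0 v=0
  t=2 PE[0][2]: acc=9 h=3 v=9
  t=3 PE[0][2]: acc=18 h=6 v=18
OS [3×3] PE[0][2] across cycles:
  t=0 PE[0][2]: acc=0 h=0 v=0
  t=1 PE[0][2]: acc=0 h=0 v=0
  t=2 PE[0][2]: acc=9 h=3 v=3
  t=3 PE[0][2]: acc=27 h=9 v=2
RS [3×3] PE[0][2] across cycles:
  t=0 PE[0][2]: acc=0 h=0 v=0
  t=1 PE[0][2]: acc=0 h=0 v=0
  t=2 PE[0][2]: acc=117 h=117 v=9
  t=3 PE[0][2]: acc=127 h=127 v=5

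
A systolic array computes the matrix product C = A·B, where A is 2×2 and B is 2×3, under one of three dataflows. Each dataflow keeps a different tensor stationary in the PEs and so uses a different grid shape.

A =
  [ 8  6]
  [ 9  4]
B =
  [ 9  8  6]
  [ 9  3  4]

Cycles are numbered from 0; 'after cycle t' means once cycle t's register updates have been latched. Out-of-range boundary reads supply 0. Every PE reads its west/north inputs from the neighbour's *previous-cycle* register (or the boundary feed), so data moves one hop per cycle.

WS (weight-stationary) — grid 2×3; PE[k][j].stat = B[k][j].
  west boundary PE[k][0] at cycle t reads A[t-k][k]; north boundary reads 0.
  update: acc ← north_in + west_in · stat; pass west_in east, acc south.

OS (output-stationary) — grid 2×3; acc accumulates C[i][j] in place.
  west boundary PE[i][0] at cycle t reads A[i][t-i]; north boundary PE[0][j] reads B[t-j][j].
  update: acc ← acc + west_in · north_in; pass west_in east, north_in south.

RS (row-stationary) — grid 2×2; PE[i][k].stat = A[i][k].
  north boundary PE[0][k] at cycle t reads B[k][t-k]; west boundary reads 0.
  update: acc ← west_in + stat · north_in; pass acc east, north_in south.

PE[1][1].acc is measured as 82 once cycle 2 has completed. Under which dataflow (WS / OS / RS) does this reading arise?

dataflow = WS

— WS: 2×3; PE[1][1] trace:
  t=0 PE[1][1]: acc=0 h=0 v=0
  t=1 PE[1][1]: acc=0 h=0 v=0
  t=2 PE[1][1]: acc=82 h=6 v=82
— OS: 2×3; PE[1][1] trace:
  t=0 PE[1][1]: acc=0 h=0 v=0
  t=1 PE[1][1]: acc=0 h=0 v=0
  t=2 PE[1][1]: acc=72 h=9 v=8
— RS: 2×2; PE[1][1] trace:
  t=0 PE[1][1]: acc=0 h=0 v=0
  t=1 PE[1][1]: acc=0 h=0 v=0
  t=2 PE[1][1]: acc=117 h=117 v=9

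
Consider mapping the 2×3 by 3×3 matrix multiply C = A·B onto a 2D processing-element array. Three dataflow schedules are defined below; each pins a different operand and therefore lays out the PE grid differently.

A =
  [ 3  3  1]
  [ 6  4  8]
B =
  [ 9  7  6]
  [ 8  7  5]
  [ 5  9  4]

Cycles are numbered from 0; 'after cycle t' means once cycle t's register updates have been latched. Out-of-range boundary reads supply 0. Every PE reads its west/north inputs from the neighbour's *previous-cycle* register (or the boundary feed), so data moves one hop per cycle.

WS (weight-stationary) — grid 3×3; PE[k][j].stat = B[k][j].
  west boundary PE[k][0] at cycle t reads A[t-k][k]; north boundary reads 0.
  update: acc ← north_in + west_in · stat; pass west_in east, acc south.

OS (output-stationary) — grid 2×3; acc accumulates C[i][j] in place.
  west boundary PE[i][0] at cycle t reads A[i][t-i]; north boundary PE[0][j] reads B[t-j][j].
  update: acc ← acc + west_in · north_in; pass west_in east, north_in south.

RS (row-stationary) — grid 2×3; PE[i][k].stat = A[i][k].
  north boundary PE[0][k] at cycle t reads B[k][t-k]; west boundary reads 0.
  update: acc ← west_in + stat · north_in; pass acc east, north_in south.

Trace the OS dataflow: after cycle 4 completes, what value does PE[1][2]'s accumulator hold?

PE[1][2].acc = 56

Tracing OS — 2×3 array, target PE[1][2]:
  step 0 · PE0,2: acc=0; fwd→0 fwd↓0
  step 0 · PE1,1: acc=0; fwd→0 fwd↓0
  step 0 · PE1,2: acc=0; fwd→0 fwd↓0
  step 1 · PE0,2: acc=0; fwd→0 fwd↓0
  step 1 · PE1,1: acc=0; fwd→0 fwd↓0
  step 1 · PE1,2: acc=0; fwd→0 fwd↓0
  step 2 · PE0,2: acc=18; fwd→3 fwd↓6
  step 2 · PE1,1: acc=42; fwd→6 fwd↓7
  step 2 · PE1,2: acc=0; fwd→0 fwd↓0
  step 3 · PE0,2: acc=33; fwd→3 fwd↓5
  step 3 · PE1,1: acc=70; fwd→4 fwd↓7
  step 3 · PE1,2: acc=36; fwd→6 fwd↓6
  step 4 · PE0,2: acc=37; fwd→1 fwd↓4
  step 4 · PE1,1: acc=142; fwd→8 fwd↓9
  step 4 · PE1,2: acc=56; fwd→4 fwd↓5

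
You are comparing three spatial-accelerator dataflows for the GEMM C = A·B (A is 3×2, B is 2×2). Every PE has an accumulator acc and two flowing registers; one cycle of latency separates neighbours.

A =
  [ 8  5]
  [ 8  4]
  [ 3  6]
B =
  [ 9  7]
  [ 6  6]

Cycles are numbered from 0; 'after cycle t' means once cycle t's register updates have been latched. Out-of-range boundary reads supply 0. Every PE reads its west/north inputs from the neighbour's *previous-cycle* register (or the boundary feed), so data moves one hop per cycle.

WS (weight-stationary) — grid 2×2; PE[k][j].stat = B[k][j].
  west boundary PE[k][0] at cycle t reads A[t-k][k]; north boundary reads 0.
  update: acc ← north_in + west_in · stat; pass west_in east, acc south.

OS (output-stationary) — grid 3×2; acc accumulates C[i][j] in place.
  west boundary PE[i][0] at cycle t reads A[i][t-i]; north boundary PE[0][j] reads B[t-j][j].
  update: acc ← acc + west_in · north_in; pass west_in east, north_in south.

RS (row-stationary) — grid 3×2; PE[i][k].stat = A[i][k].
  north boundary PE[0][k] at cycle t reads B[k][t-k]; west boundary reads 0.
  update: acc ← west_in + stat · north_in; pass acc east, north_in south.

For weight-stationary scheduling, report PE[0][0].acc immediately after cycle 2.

PE[0][0].acc = 27

WS 2×2: PE[0][0] cycle-by-cycle (with neighbour feeds):
  @0  [0,0]  acc 72  |  →8  ↓72
  @1  [0,0]  acc 72  |  →8  ↓72
  @2  [0,0]  acc 27  |  →3  ↓27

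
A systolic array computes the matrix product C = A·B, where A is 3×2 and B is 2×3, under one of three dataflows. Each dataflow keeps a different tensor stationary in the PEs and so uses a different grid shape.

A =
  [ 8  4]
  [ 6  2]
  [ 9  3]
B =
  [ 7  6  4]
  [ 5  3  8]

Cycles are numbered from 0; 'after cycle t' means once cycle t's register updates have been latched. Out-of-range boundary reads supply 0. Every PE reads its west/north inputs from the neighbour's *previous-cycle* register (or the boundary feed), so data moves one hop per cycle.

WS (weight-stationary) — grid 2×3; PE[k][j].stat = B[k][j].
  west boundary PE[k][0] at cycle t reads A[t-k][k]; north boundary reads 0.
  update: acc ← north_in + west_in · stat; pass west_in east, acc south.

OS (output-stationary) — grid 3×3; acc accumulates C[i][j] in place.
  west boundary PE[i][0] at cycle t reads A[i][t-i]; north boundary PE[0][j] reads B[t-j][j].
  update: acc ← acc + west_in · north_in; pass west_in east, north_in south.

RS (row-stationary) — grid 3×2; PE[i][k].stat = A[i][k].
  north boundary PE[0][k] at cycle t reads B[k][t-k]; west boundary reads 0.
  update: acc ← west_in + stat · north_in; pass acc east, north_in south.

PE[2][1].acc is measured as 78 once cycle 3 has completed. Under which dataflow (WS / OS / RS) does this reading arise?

dataflow = RS

— WS: 2×3 array has no PE[2][1].
OS (3×3 grid), PE[2][1]:
  [0] (2,1) acc=0 (h:0 v:0)
  [1] (2,1) acc=0 (h:0 v:0)
  [2] (2,1) acc=0 (h:0 v:0)
  [3] (2,1) acc=54 (h:9 v:6)
RS (3×2 grid), PE[2][1]:
  [0] (2,1) acc=0 (h:0 v:0)
  [1] (2,1) acc=0 (h:0 v:0)
  [2] (2,1) acc=0 (h:0 v:0)
  [3] (2,1) acc=78 (h:78 v:5)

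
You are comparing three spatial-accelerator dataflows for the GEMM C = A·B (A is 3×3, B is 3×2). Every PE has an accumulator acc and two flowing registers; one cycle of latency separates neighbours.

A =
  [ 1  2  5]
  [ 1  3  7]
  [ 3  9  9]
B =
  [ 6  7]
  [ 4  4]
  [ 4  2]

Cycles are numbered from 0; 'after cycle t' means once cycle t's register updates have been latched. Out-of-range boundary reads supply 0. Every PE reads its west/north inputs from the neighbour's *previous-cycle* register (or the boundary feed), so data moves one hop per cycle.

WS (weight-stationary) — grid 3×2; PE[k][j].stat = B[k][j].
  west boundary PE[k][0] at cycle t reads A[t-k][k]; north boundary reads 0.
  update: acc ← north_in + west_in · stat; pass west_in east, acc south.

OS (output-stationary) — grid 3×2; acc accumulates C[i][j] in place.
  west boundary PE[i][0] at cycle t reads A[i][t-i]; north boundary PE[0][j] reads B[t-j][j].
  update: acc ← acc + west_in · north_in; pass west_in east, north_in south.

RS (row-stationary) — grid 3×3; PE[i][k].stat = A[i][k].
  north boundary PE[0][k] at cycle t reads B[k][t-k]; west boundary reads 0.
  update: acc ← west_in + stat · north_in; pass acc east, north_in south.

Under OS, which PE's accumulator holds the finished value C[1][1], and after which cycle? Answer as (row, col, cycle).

OS — PE[1][1] is where C[1][1] collects:
  after 0 — PE[1][1] acc=0, pass-E 0, pass-S 0
  after 1 — PE[1][1] acc=0, pass-E 0, pass-S 0
  after 2 — PE[1][1] acc=7, pass-E 1, pass-S 7
  after 3 — PE[1][1] acc=19, pass-E 3, pass-S 4
  after 4 — PE[1][1] acc=33, pass-E 7, pass-S 2

(row, col, cycle) = (1, 1, 4)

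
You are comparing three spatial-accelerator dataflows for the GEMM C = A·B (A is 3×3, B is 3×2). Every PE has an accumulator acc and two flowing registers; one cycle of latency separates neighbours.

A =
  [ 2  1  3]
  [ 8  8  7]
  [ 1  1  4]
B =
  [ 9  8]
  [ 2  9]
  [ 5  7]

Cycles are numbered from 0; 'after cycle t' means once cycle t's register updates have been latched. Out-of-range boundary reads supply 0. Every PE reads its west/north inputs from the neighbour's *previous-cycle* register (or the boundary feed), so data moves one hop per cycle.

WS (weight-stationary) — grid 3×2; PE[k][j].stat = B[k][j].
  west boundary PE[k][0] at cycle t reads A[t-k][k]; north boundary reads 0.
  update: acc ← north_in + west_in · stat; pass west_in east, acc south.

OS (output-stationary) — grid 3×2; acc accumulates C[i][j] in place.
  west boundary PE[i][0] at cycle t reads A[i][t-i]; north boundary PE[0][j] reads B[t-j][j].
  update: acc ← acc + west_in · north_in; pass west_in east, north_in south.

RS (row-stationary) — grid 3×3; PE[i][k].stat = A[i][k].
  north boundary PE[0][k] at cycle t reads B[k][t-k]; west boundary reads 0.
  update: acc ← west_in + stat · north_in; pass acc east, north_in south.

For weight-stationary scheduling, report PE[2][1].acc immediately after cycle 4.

PE[2][1].acc = 185

WS on a 3×2 grid — tracing PE[2][1] and its feeders:
  t=0 PE[1][1]: acc=0 h=0 v=0
  t=0 PE[2][0]: acc=0 h=0 v=0
  t=0 PE[2][1]: acc=0 h=0 v=0
  t=1 PE[1][1]: acc=0 h=0 v=0
  t=1 PE[2][0]: acc=0 h=0 v=0
  t=1 PE[2][1]: acc=0 h=0 v=0
  t=2 PE[1][1]: acc=25 h=1 v=25
  t=2 PE[2][0]: acc=35 h=3 v=35
  t=2 PE[2][1]: acc=0 h=0 v=0
  t=3 PE[1][1]: acc=136 h=8 v=136
  t=3 PE[2][0]: acc=123 h=7 v=123
  t=3 PE[2][1]: acc=46 h=3 v=46
  t=4 PE[1][1]: acc=17 h=1 v=17
  t=4 PE[2][0]: acc=31 h=4 v=31
  t=4 PE[2][1]: acc=185 h=7 v=185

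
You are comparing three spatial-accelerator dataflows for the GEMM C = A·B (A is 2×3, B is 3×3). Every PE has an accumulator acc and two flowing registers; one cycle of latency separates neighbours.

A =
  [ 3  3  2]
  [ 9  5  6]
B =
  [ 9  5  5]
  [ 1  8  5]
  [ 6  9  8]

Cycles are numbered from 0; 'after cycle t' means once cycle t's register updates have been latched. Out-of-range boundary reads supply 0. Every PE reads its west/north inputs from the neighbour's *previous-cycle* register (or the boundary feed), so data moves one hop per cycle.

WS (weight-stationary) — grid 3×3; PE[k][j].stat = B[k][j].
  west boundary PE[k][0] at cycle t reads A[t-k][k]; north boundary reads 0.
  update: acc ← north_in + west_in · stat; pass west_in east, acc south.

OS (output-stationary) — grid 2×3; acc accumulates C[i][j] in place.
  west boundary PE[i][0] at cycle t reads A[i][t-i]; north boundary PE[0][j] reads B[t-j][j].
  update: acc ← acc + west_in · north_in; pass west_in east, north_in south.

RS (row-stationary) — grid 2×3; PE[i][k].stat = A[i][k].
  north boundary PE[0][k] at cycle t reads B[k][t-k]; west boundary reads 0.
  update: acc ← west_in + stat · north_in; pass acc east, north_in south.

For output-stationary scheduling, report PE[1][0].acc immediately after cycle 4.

OS 2×3: PE[1][0] cycle-by-cycle (with neighbour feeds):
  0: (0,0).acc=27  regs=<3,9>
  0: (1,0).acc=0  regs=<0,0>
  1: (0,0).acc=30  regs=<3,1>
  1: (1,0).acc=81  regs=<9,9>
  2: (0,0).acc=42  regs=<2,6>
  2: (1,0).acc=86  regs=<5,1>
  3: (0,0).acc=42  regs=<0,0>
  3: (1,0).acc=122  regs=<6,6>
  4: (0,0).acc=42  regs=<0,0>
  4: (1,0).acc=122  regs=<0,0>

PE[1][0].acc = 122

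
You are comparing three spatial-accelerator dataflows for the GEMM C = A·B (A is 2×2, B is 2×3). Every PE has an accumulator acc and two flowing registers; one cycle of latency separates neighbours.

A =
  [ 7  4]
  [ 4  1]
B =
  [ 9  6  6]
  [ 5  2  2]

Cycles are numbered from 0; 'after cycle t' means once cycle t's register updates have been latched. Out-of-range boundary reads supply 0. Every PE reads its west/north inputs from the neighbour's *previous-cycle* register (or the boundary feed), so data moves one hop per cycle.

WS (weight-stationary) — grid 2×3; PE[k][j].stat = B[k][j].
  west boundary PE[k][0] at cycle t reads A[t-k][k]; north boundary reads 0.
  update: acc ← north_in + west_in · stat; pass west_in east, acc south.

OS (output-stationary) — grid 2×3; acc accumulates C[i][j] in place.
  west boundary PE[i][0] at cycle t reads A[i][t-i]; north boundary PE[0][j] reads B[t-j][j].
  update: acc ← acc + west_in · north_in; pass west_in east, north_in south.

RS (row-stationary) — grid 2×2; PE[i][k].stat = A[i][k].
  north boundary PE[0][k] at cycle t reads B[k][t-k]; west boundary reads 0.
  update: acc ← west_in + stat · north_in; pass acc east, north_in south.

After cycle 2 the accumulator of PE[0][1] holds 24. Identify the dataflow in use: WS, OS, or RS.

dataflow = WS

WS (2×3 grid), PE[0][1]:
  step 0 · PE0,1: acc=0; fwd→0 fwd↓0
  step 1 · PE0,1: acc=42; fwd→7 fwd↓42
  step 2 · PE0,1: acc=24; fwd→4 fwd↓24
OS (2×3 grid), PE[0][1]:
  step 0 · PE0,1: acc=0; fwd→0 fwd↓0
  step 1 · PE0,1: acc=42; fwd→7 fwd↓6
  step 2 · PE0,1: acc=50; fwd→4 fwd↓2
RS (2×2 grid), PE[0][1]:
  step 0 · PE0,1: acc=0; fwd→0 fwd↓0
  step 1 · PE0,1: acc=83; fwd→83 fwd↓5
  step 2 · PE0,1: acc=50; fwd→50 fwd↓2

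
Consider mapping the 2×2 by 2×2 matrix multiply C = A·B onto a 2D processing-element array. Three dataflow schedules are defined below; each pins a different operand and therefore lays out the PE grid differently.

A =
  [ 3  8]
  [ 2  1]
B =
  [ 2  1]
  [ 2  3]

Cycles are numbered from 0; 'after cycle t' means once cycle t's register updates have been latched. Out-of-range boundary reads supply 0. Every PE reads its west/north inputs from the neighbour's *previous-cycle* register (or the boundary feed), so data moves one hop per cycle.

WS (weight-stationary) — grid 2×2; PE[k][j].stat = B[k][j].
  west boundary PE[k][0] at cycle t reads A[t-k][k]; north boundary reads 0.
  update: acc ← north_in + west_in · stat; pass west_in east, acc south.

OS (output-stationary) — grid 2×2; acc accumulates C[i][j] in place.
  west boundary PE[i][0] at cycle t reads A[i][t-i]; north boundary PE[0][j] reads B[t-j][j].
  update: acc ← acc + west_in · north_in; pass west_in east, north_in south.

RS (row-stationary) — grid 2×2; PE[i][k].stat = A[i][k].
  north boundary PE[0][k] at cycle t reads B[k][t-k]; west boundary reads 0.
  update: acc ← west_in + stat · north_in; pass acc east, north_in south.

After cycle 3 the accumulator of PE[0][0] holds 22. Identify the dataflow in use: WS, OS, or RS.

dataflow = OS

— WS: 2×2; PE[0][0] trace:
  @0  [0,0]  acc 6  |  →3  ↓6
  @1  [0,0]  acc 4  |  →2  ↓4
  @2  [0,0]  acc 0  |  →0  ↓0
  @3  [0,0]  acc 0  |  →0  ↓0
— OS: 2×2; PE[0][0] trace:
  @0  [0,0]  acc 6  |  →3  ↓2
  @1  [0,0]  acc 22  |  →8  ↓2
  @2  [0,0]  acc 22  |  →0  ↓0
  @3  [0,0]  acc 22  |  →0  ↓0
— RS: 2×2; PE[0][0] trace:
  @0  [0,0]  acc 6  |  →6  ↓2
  @1  [0,0]  acc 3  |  →3  ↓1
  @2  [0,0]  acc 0  |  →0  ↓0
  @3  [0,0]  acc 0  |  →0  ↓0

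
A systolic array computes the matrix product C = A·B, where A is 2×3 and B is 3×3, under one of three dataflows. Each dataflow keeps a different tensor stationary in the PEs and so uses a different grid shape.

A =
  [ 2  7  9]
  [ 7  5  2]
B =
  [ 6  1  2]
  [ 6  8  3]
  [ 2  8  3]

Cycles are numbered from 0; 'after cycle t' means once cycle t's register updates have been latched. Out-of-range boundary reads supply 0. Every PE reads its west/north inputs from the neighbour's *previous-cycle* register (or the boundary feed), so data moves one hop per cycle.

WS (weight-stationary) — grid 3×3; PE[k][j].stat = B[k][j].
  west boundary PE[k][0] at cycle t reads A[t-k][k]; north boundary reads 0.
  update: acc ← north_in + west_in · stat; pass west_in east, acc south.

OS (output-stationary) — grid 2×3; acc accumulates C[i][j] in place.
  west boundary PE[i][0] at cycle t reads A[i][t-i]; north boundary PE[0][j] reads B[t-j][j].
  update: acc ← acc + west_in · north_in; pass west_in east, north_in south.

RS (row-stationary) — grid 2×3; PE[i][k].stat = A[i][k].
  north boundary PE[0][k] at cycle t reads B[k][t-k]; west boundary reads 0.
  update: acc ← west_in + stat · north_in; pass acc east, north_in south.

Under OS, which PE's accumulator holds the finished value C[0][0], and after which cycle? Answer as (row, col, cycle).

OS — PE[0][0] is where C[0][0] collects:
  0: (0,0).acc=12  regs=<2,6>
  1: (0,0).acc=54  regs=<7,6>
  2: (0,0).acc=72  regs=<9,2>

(row, col, cycle) = (0, 0, 2)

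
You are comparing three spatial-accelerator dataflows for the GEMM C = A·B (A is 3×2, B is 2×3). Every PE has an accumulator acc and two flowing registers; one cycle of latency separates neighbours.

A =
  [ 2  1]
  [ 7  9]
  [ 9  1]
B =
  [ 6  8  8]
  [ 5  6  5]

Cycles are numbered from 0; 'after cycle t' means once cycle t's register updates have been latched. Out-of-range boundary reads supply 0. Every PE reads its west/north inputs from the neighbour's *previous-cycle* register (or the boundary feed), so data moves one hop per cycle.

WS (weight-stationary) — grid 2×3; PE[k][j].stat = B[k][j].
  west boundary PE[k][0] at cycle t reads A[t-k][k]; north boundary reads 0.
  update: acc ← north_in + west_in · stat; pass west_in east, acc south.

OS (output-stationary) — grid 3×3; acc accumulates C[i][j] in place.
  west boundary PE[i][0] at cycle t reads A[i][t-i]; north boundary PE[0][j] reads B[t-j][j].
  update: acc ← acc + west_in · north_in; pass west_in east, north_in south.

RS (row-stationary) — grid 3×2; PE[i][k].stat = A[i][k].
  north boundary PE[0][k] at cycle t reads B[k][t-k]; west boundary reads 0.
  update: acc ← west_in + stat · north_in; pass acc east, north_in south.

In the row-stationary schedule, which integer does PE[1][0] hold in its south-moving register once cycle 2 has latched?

RS 3×2: PE[1][0] cycle-by-cycle (with neighbour feeds):
  [0] (0,0) acc=12 (h:12 v:6)
  [0] (1,0) acc=0 (h:0 v:0)
  [1] (0,0) acc=16 (h:16 v:8)
  [1] (1,0) acc=42 (h:42 v:6)
  [2] (0,0) acc=16 (h:16 v:8)
  [2] (1,0) acc=56 (h:56 v:8)

register = 8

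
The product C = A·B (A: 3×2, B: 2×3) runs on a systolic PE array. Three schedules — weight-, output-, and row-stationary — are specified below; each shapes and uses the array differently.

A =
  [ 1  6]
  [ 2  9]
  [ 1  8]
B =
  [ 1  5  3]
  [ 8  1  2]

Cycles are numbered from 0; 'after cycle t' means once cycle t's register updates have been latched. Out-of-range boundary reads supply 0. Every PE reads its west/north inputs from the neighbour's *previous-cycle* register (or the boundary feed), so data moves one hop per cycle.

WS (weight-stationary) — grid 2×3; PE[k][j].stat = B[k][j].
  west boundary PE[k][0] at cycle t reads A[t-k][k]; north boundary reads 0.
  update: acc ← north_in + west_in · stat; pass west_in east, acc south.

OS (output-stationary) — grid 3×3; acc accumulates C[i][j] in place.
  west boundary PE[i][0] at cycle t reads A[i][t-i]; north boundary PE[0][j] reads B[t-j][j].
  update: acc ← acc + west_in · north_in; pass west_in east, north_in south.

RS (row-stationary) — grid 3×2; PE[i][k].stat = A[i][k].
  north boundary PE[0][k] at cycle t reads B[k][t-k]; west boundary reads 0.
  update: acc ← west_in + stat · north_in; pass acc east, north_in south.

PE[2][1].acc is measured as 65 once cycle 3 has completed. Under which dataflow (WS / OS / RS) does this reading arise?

WS (2×3): PE[2][1] does not exist.
— OS: 3×3; PE[2][1] trace:
  c0 r2c1: 0 / 0 / 0
  c1 r2c1: 0 / 0 / 0
  c2 r2c1: 0 / 0 / 0
  c3 r2c1: 5 / 1 / 5
— RS: 3×2; PE[2][1] trace:
  c0 r2c1: 0 / 0 / 0
  c1 r2c1: 0 / 0 / 0
  c2 r2c1: 0 / 0 / 0
  c3 r2c1: 65 / 65 / 8

dataflow = RS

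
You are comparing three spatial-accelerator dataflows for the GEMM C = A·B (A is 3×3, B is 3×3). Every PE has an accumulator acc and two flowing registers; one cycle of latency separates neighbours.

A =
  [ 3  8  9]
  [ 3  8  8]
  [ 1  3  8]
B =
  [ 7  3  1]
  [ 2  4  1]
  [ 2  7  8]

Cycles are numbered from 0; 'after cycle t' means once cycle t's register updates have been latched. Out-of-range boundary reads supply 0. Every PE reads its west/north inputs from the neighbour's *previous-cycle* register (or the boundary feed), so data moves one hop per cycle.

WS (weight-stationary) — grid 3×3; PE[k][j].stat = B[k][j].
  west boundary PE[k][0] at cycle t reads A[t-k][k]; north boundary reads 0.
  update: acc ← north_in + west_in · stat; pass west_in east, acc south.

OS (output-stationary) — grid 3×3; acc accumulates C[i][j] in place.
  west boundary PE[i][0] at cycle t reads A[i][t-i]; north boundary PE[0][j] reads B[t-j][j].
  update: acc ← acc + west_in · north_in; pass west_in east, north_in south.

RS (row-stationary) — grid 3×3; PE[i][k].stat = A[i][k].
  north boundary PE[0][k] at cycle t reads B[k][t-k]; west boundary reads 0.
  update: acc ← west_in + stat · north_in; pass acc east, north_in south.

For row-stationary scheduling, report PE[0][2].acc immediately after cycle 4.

Tracing RS — 3×3 array, target PE[0][2]:
  0: (0,1).acc=0  regs=<0,0>
  0: (0,2).acc=0  regs=<0,0>
  1: (0,1).acc=37  regs=<37,2>
  1: (0,2).acc=0  regs=<0,0>
  2: (0,1).acc=41  regs=<41,4>
  2: (0,2).acc=55  regs=<55,2>
  3: (0,1).acc=11  regs=<11,1>
  3: (0,2).acc=104  regs=<104,7>
  4: (0,1).acc=0  regs=<0,0>
  4: (0,2).acc=83  regs=<83,8>

PE[0][2].acc = 83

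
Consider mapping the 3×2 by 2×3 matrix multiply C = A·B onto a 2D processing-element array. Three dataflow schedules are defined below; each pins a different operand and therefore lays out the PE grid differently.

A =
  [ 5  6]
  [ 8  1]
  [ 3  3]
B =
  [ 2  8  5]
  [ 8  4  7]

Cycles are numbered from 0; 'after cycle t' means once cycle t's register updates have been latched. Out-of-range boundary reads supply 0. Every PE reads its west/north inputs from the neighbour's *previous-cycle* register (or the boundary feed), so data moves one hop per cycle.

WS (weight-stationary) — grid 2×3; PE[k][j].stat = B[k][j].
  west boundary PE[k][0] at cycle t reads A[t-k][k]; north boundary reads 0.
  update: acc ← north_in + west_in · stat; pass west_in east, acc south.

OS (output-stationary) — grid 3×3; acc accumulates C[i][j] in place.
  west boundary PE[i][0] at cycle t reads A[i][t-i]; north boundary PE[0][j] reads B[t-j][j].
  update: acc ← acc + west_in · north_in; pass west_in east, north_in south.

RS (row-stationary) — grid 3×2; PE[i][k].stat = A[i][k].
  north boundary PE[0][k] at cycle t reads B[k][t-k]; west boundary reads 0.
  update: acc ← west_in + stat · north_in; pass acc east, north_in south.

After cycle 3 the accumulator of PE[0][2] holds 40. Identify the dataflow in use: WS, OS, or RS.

dataflow = WS

— WS: 2×3; PE[0][2] trace:
  c0 r0c2: 0 / 0 / 0
  c1 r0c2: 0 / 0 / 0
  c2 r0c2: 25 / 5 / 25
  c3 r0c2: 40 / 8 / 40
— OS: 3×3; PE[0][2] trace:
  c0 r0c2: 0 / 0 / 0
  c1 r0c2: 0 / 0 / 0
  c2 r0c2: 25 / 5 / 5
  c3 r0c2: 67 / 6 / 7
— RS: 3×2 array has no PE[0][2].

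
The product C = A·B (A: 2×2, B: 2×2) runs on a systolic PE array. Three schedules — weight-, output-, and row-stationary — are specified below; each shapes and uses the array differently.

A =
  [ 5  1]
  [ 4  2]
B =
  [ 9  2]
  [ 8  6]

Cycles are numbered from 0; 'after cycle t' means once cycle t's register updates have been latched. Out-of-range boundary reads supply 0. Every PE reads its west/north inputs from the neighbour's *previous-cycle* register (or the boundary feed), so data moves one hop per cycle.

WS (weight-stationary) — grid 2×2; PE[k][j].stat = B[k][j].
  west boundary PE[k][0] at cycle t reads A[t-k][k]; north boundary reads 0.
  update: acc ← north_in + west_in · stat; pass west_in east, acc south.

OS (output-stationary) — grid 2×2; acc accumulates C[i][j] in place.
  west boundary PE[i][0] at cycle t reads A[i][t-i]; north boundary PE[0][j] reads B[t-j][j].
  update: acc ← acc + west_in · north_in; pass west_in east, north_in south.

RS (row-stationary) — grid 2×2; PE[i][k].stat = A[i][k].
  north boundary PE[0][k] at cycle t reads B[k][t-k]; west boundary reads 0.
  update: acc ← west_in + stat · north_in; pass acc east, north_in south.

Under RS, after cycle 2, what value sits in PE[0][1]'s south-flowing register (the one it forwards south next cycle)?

register = 6

RS on a 2×2 grid — tracing PE[0][1] and its feeders:
  t=0 PE[0][0]: acc=45 h=45 v=9
  t=0 PE[0][1]: acc=0 h=0 v=0
  t=1 PE[0][0]: acc=10 h=10 v=2
  t=1 PE[0][1]: acc=53 h=53 v=8
  t=2 PE[0][0]: acc=0 h=0 v=0
  t=2 PE[0][1]: acc=16 h=16 v=6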